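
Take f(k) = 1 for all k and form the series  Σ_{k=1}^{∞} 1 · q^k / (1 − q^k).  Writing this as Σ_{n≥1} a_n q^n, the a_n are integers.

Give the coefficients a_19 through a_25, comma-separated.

2, 6, 4, 4, 2, 8, 3

n=19: 19·1 1·19  f→[1+1]=2
q^20  k|20↦f(k): 20:1 10:1 5:1 4:1 2:1 1:1  a_20=6
d|21:{21,7,3,1}  Σf=1+1+1+1=4
n=22: 22·1 11·2 2·11 1·22  f→[1+1+1+1]=4
q^23  k|23↦f(k): 23:1 1:1  a_23=2
q^24  k|24↦f(k): 1:1 2:1 3:1 4:1 6:1 8:1 12:1 24:1  a_24=8
q^25  k|25↦f(k): 25:1 5:1 1:1  a_25=3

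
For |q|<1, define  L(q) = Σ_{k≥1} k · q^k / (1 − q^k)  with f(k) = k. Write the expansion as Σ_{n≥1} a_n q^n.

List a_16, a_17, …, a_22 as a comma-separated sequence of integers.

n=16: 16·1 8·2 4·4 2·8 1·16  f→[16+8+4+2+1]=31
q^17  k|17↦f(k): 17:17 1:1  a_17=18
n=18: 1·18 2·9 3·6 6·3 9·2 18·1  f→[1+2+3+6+9+18]=39
d|19:{1,19}  Σf=1+19=20
n=20: 20·1 10·2 5·4 4·5 2·10 1·20  f→[20+10+5+4+2+1]=42
q^21  k|21↦f(k): 21:21 7:7 3:3 1:1  a_21=32
[q^22] f(22)=22,f(11)=11,f(2)=2,f(1)=1 ⇒ 36

31, 18, 39, 20, 42, 32, 36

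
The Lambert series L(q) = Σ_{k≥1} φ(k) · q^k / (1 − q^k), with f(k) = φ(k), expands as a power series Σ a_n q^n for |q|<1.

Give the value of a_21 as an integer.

q^21  k|21↦φ(k): 1:1 3:2 7:6 21:12  a_21=21

a_21 = 21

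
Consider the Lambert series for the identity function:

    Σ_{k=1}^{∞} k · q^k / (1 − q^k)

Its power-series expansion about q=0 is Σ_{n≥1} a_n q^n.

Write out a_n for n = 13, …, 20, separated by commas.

[q^13] f(1)=1,f(13)=13 ⇒ 14
[q^14] f(14)=14,f(7)=7,f(2)=2,f(1)=1 ⇒ 24
d|15:{15,5,3,1}  Σf=15+5+3+1=24
q^16  k|16↦f(k): 16:16 8:8 4:4 2:2 1:1  a_16=31
n=17: 17·1 1·17  f→[17+1]=18
q^18  k|18↦f(k): 18:18 9:9 6:6 3:3 2:2 1:1  a_18=39
q^19  k|19↦f(k): 19:19 1:1  a_19=20
d|20:{20,10,5,4,2,1}  Σf=20+10+5+4+2+1=42

14, 24, 24, 31, 18, 39, 20, 42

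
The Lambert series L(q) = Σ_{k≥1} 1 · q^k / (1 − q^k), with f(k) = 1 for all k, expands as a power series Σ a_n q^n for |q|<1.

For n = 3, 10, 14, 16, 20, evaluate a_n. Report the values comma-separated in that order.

q^3  k|3↦f(k): 1:1 3:1  a_3=2
n=10: 10·1 5·2 2·5 1·10  f→[1+1+1+1]=4
q^14  k|14↦f(k): 14:1 7:1 2:1 1:1  a_14=4
q^16  k|16↦f(k): 16:1 8:1 4:1 2:1 1:1  a_16=5
q^20  k|20↦f(k): 1:1 2:1 4:1 5:1 10:1 20:1  a_20=6

2, 4, 4, 5, 6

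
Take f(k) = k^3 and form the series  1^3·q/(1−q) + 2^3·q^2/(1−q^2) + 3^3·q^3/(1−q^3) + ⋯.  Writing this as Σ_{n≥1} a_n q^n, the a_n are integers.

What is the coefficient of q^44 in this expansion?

a_44 = 97236

n=44: 44·1 22·2 11·4 4·11 2·22 1·44  f→[85184+10648+1331+64+8+1]=97236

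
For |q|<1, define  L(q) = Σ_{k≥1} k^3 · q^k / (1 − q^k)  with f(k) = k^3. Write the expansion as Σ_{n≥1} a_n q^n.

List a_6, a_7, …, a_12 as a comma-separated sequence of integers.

d|6:{6,3,2,1}  Σf=216+27+8+1=252
n=7: 7·1 1·7  f→[343+1]=344
q^8  k|8↦f(k): 8:512 4:64 2:8 1:1  a_8=585
n=9: 9·1 3·3 1·9  f→[729+27+1]=757
[q^10] f(10)=1000,f(5)=125,f(2)=8,f(1)=1 ⇒ 1134
n=11: 11·1 1·11  f→[1331+1]=1332
[q^12] f(12)=1728,f(6)=216,f(4)=64,f(3)=27,f(2)=8,f(1)=1 ⇒ 2044

252, 344, 585, 757, 1134, 1332, 2044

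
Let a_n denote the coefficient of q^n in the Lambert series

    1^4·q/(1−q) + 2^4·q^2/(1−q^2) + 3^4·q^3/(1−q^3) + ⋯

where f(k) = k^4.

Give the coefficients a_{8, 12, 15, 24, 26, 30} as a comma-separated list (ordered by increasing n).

4369, 22386, 51332, 358258, 485554, 872644

n=8: 8·1 4·2 2·4 1·8  f→[4096+256+16+1]=4369
d|12:{12,6,4,3,2,1}  Σf=20736+1296+256+81+16+1=22386
n=15: 1·15 3·5 5·3 15·1  f→[1+81+625+50625]=51332
n=24: 24·1 12·2 8·3 6·4 4·6 3·8 2·12 1·24  f→[331776+20736+4096+1296+256+81+16+1]=358258
n=26: 26·1 13·2 2·13 1·26  f→[456976+28561+16+1]=485554
q^30  k|30↦f(k): 1:1 2:16 3:81 5:625 6:1296 10:10000 15:50625 30:810000  a_30=872644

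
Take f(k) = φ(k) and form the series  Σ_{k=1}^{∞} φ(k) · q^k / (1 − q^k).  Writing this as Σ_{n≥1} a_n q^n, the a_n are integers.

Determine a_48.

n=48: 48·1 24·2 16·3 12·4 8·6 6·8 4·12 3·16 2·24 1·48  φ→[16+8+8+4+4+2+2+2+1+1]=48

a_48 = 48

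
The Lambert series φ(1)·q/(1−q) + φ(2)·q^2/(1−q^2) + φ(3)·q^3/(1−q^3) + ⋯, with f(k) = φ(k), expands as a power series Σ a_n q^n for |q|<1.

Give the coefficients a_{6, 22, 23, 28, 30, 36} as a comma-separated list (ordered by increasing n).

[q^6] φ(6)=2,φ(3)=2,φ(2)=1,φ(1)=1 ⇒ 6
[q^22] φ(1)=1,φ(2)=1,φ(11)=10,φ(22)=10 ⇒ 22
n=23: 1·23 23·1  φ→[1+22]=23
d|28:{28,14,7,4,2,1}  Σφ=12+6+6+2+1+1=28
q^30  k|30↦φ(k): 30:8 15:8 10:4 6:2 5:4 3:2 2:1 1:1  a_30=30
q^36  k|36↦φ(k): 1:1 2:1 3:2 4:2 6:2 9:6 12:4 18:6 36:12  a_36=36

6, 22, 23, 28, 30, 36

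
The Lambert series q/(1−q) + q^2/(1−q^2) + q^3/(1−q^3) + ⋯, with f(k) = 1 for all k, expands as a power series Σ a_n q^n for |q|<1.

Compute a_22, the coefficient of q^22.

a_22 = 4

q^22  k|22↦f(k): 1:1 2:1 11:1 22:1  a_22=4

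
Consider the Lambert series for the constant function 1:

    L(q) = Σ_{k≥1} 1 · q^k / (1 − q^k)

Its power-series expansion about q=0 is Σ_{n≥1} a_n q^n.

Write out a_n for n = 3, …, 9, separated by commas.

2, 3, 2, 4, 2, 4, 3

q^3  k|3↦f(k): 1:1 3:1  a_3=2
d|4:{1,2,4}  Σf=1+1+1=3
[q^5] f(1)=1,f(5)=1 ⇒ 2
[q^6] f(1)=1,f(2)=1,f(3)=1,f(6)=1 ⇒ 4
n=7: 1·7 7·1  f→[1+1]=2
d|8:{1,2,4,8}  Σf=1+1+1+1=4
n=9: 1·9 3·3 9·1  f→[1+1+1]=3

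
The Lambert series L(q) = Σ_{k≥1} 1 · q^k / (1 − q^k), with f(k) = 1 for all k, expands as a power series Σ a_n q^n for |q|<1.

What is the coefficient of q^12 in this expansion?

q^12  k|12↦f(k): 12:1 6:1 4:1 3:1 2:1 1:1  a_12=6

a_12 = 6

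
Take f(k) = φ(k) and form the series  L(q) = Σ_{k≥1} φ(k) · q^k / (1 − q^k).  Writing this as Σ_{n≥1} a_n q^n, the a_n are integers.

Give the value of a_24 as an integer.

d|24:{1,2,3,4,6,8,12,24}  Σφ=1+1+2+2+2+4+4+8=24

a_24 = 24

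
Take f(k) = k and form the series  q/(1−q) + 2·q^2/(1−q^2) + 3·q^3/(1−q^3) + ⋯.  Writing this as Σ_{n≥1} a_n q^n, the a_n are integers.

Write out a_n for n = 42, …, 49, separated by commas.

96, 44, 84, 78, 72, 48, 124, 57

q^42  k|42↦f(k): 1:1 2:2 3:3 6:6 7:7 14:14 21:21 42:42  a_42=96
n=43: 43·1 1·43  f→[43+1]=44
d|44:{44,22,11,4,2,1}  Σf=44+22+11+4+2+1=84
[q^45] f(1)=1,f(3)=3,f(5)=5,f(9)=9,f(15)=15,f(45)=45 ⇒ 78
q^46  k|46↦f(k): 46:46 23:23 2:2 1:1  a_46=72
n=47: 1·47 47·1  f→[1+47]=48
[q^48] f(1)=1,f(2)=2,f(3)=3,f(4)=4,f(6)=6,f(8)=8,f(12)=12,f(16)=16,f(24)=24,f(48)=48 ⇒ 124
d|49:{1,7,49}  Σf=1+7+49=57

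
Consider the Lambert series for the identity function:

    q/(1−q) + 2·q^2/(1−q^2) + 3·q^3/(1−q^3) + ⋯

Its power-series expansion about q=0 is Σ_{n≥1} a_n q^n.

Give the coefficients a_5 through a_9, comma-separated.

6, 12, 8, 15, 13

q^5  k|5↦f(k): 1:1 5:5  a_5=6
d|6:{1,2,3,6}  Σf=1+2+3+6=12
[q^7] f(1)=1,f(7)=7 ⇒ 8
q^8  k|8↦f(k): 1:1 2:2 4:4 8:8  a_8=15
d|9:{1,3,9}  Σf=1+3+9=13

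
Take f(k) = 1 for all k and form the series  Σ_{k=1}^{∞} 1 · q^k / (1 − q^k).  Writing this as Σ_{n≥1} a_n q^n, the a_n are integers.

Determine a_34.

a_34 = 4

q^34  k|34↦f(k): 34:1 17:1 2:1 1:1  a_34=4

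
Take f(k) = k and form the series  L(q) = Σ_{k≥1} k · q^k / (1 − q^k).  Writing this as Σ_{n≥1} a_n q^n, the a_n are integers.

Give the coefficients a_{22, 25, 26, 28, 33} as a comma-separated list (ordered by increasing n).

36, 31, 42, 56, 48

q^22  k|22↦f(k): 22:22 11:11 2:2 1:1  a_22=36
n=25: 1·25 5·5 25·1  f→[1+5+25]=31
q^26  k|26↦f(k): 1:1 2:2 13:13 26:26  a_26=42
d|28:{28,14,7,4,2,1}  Σf=28+14+7+4+2+1=56
d|33:{1,3,11,33}  Σf=1+3+11+33=48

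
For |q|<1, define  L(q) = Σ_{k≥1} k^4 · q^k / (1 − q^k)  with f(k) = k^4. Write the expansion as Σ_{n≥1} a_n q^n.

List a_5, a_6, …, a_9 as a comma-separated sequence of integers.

626, 1394, 2402, 4369, 6643

[q^5] f(1)=1,f(5)=625 ⇒ 626
q^6  k|6↦f(k): 6:1296 3:81 2:16 1:1  a_6=1394
[q^7] f(1)=1,f(7)=2401 ⇒ 2402
n=8: 1·8 2·4 4·2 8·1  f→[1+16+256+4096]=4369
q^9  k|9↦f(k): 1:1 3:81 9:6561  a_9=6643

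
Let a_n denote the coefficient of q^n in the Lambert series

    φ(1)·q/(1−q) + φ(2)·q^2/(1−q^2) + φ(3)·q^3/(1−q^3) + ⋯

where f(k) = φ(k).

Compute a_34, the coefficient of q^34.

n=34: 34·1 17·2 2·17 1·34  φ→[16+16+1+1]=34

a_34 = 34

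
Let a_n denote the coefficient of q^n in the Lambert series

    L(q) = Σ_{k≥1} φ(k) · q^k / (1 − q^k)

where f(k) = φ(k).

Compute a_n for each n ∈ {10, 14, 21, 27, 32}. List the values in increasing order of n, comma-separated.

q^10  k|10↦φ(k): 1:1 2:1 5:4 10:4  a_10=10
n=14: 1·14 2·7 7·2 14·1  φ→[1+1+6+6]=14
n=21: 21·1 7·3 3·7 1·21  φ→[12+6+2+1]=21
q^27  k|27↦φ(k): 27:18 9:6 3:2 1:1  a_27=27
d|32:{1,2,4,8,16,32}  Σφ=1+1+2+4+8+16=32

10, 14, 21, 27, 32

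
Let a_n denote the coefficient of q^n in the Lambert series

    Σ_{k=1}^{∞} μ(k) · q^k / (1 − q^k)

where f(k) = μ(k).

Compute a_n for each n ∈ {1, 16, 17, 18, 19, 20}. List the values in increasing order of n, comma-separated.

n=1: 1·1  μ→[1]=1
d|16:{16,8,4,2,1}  Σμ=0+0+0+(-1)+1=0
n=17: 17·1 1·17  μ→[(-1)+1]=0
d|18:{18,9,6,3,2,1}  Σμ=0+0+1+(-1)+(-1)+1=0
q^19  k|19↦μ(k): 1:1 19:-1  a_19=0
d|20:{1,2,4,5,10,20}  Σμ=1+(-1)+0+(-1)+1+0=0

1, 0, 0, 0, 0, 0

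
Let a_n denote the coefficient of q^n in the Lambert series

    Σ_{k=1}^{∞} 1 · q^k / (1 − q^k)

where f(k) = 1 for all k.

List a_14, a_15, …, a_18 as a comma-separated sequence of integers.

[q^14] f(1)=1,f(2)=1,f(7)=1,f(14)=1 ⇒ 4
d|15:{15,5,3,1}  Σf=1+1+1+1=4
n=16: 1·16 2·8 4·4 8·2 16·1  f→[1+1+1+1+1]=5
d|17:{1,17}  Σf=1+1=2
[q^18] f(18)=1,f(9)=1,f(6)=1,f(3)=1,f(2)=1,f(1)=1 ⇒ 6

4, 4, 5, 2, 6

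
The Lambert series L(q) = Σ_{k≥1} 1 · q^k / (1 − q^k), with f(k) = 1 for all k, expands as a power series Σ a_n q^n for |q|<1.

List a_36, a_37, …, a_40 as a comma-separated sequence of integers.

q^36  k|36↦f(k): 1:1 2:1 3:1 4:1 6:1 9:1 12:1 18:1 36:1  a_36=9
q^37  k|37↦f(k): 37:1 1:1  a_37=2
d|38:{1,2,19,38}  Σf=1+1+1+1=4
q^39  k|39↦f(k): 1:1 3:1 13:1 39:1  a_39=4
n=40: 1·40 2·20 4·10 5·8 8·5 10·4 20·2 40·1  f→[1+1+1+1+1+1+1+1]=8

9, 2, 4, 4, 8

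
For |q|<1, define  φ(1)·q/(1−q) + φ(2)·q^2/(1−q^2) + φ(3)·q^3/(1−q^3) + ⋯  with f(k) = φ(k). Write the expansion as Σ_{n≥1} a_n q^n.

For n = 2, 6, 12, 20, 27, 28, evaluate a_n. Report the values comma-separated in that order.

q^2  k|2↦φ(k): 1:1 2:1  a_2=2
q^6  k|6↦φ(k): 1:1 2:1 3:2 6:2  a_6=6
q^12  k|12↦φ(k): 12:4 6:2 4:2 3:2 2:1 1:1  a_12=12
[q^20] φ(20)=8,φ(10)=4,φ(5)=4,φ(4)=2,φ(2)=1,φ(1)=1 ⇒ 20
[q^27] φ(1)=1,φ(3)=2,φ(9)=6,φ(27)=18 ⇒ 27
[q^28] φ(28)=12,φ(14)=6,φ(7)=6,φ(4)=2,φ(2)=1,φ(1)=1 ⇒ 28

2, 6, 12, 20, 27, 28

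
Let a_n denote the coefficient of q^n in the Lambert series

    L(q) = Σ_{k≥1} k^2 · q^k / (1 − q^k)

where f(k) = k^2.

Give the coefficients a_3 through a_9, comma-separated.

10, 21, 26, 50, 50, 85, 91

[q^3] f(3)=9,f(1)=1 ⇒ 10
d|4:{1,2,4}  Σf=1+4+16=21
n=5: 1·5 5·1  f→[1+25]=26
d|6:{6,3,2,1}  Σf=36+9+4+1=50
d|7:{7,1}  Σf=49+1=50
q^8  k|8↦f(k): 1:1 2:4 4:16 8:64  a_8=85
q^9  k|9↦f(k): 9:81 3:9 1:1  a_9=91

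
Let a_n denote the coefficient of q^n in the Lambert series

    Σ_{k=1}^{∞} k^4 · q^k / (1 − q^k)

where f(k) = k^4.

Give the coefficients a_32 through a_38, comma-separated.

d|32:{32,16,8,4,2,1}  Σf=1048576+65536+4096+256+16+1=1118481
[q^33] f(1)=1,f(3)=81,f(11)=14641,f(33)=1185921 ⇒ 1200644
n=34: 34·1 17·2 2·17 1·34  f→[1336336+83521+16+1]=1419874
n=35: 1·35 5·7 7·5 35·1  f→[1+625+2401+1500625]=1503652
[q^36] f(1)=1,f(2)=16,f(3)=81,f(4)=256,f(6)=1296,f(9)=6561,f(12)=20736,f(18)=104976,f(36)=1679616 ⇒ 1813539
[q^37] f(37)=1874161,f(1)=1 ⇒ 1874162
q^38  k|38↦f(k): 1:1 2:16 19:130321 38:2085136  a_38=2215474

1118481, 1200644, 1419874, 1503652, 1813539, 1874162, 2215474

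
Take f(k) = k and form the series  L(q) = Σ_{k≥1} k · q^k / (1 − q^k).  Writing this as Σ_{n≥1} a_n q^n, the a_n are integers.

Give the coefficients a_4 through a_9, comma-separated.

[q^4] f(1)=1,f(2)=2,f(4)=4 ⇒ 7
n=5: 5·1 1·5  f→[5+1]=6
d|6:{1,2,3,6}  Σf=1+2+3+6=12
[q^7] f(7)=7,f(1)=1 ⇒ 8
n=8: 8·1 4·2 2·4 1·8  f→[8+4+2+1]=15
n=9: 9·1 3·3 1·9  f→[9+3+1]=13

7, 6, 12, 8, 15, 13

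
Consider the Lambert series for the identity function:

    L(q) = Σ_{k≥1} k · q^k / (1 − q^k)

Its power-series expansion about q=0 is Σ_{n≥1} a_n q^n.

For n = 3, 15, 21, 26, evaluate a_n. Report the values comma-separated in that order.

4, 24, 32, 42

n=3: 3·1 1·3  f→[3+1]=4
q^15  k|15↦f(k): 15:15 5:5 3:3 1:1  a_15=24
d|21:{21,7,3,1}  Σf=21+7+3+1=32
q^26  k|26↦f(k): 1:1 2:2 13:13 26:26  a_26=42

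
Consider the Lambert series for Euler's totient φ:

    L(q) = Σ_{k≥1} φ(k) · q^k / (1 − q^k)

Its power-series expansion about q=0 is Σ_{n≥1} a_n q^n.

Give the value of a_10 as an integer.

[q^10] φ(10)=4,φ(5)=4,φ(2)=1,φ(1)=1 ⇒ 10

a_10 = 10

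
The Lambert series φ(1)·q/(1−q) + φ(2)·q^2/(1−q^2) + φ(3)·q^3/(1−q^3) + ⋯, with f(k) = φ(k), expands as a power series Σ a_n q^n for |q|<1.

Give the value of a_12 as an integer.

q^12  k|12↦φ(k): 12:4 6:2 4:2 3:2 2:1 1:1  a_12=12

a_12 = 12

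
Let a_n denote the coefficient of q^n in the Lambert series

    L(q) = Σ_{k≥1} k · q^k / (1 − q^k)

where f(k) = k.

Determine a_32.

q^32  k|32↦f(k): 32:32 16:16 8:8 4:4 2:2 1:1  a_32=63

a_32 = 63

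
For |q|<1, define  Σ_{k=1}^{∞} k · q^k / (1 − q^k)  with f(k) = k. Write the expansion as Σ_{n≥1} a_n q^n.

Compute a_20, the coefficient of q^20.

q^20  k|20↦f(k): 20:20 10:10 5:5 4:4 2:2 1:1  a_20=42

a_20 = 42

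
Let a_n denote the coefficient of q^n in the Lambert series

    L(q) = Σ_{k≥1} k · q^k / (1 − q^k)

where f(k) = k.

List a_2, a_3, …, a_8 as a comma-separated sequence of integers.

[q^2] f(2)=2,f(1)=1 ⇒ 3
[q^3] f(1)=1,f(3)=3 ⇒ 4
[q^4] f(1)=1,f(2)=2,f(4)=4 ⇒ 7
q^5  k|5↦f(k): 1:1 5:5  a_5=6
d|6:{6,3,2,1}  Σf=6+3+2+1=12
d|7:{1,7}  Σf=1+7=8
q^8  k|8↦f(k): 8:8 4:4 2:2 1:1  a_8=15

3, 4, 7, 6, 12, 8, 15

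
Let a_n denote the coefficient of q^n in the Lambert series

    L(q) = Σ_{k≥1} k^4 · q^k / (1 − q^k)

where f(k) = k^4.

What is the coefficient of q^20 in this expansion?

a_20 = 170898

d|20:{1,2,4,5,10,20}  Σf=1+16+256+625+10000+160000=170898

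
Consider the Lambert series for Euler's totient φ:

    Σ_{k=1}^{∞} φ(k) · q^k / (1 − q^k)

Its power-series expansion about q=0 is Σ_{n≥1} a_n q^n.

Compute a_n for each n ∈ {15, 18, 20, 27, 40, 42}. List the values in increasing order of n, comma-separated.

[q^15] φ(15)=8,φ(5)=4,φ(3)=2,φ(1)=1 ⇒ 15
[q^18] φ(1)=1,φ(2)=1,φ(3)=2,φ(6)=2,φ(9)=6,φ(18)=6 ⇒ 18
n=20: 20·1 10·2 5·4 4·5 2·10 1·20  φ→[8+4+4+2+1+1]=20
[q^27] φ(27)=18,φ(9)=6,φ(3)=2,φ(1)=1 ⇒ 27
q^40  k|40↦φ(k): 40:16 20:8 10:4 8:4 5:4 4:2 2:1 1:1  a_40=40
q^42  k|42↦φ(k): 1:1 2:1 3:2 6:2 7:6 14:6 21:12 42:12  a_42=42

15, 18, 20, 27, 40, 42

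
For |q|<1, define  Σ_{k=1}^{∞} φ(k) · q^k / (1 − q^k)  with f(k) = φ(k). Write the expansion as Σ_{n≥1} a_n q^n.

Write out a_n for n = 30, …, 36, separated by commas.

d|30:{30,15,10,6,5,3,2,1}  Σφ=8+8+4+2+4+2+1+1=30
q^31  k|31↦φ(k): 1:1 31:30  a_31=31
d|32:{32,16,8,4,2,1}  Σφ=16+8+4+2+1+1=32
q^33  k|33↦φ(k): 33:20 11:10 3:2 1:1  a_33=33
n=34: 34·1 17·2 2·17 1·34  φ→[16+16+1+1]=34
q^35  k|35↦φ(k): 1:1 5:4 7:6 35:24  a_35=35
n=36: 1·36 2·18 3·12 4·9 6·6 9·4 12·3 18·2 36·1  φ→[1+1+2+2+2+6+4+6+12]=36

30, 31, 32, 33, 34, 35, 36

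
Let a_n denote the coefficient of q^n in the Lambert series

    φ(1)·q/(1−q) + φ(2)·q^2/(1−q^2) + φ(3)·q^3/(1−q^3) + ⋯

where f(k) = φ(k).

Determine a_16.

[q^16] φ(16)=8,φ(8)=4,φ(4)=2,φ(2)=1,φ(1)=1 ⇒ 16

a_16 = 16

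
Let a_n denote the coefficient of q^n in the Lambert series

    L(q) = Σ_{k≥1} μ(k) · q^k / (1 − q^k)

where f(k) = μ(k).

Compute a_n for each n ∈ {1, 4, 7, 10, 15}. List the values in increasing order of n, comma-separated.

d|1:{1}  Σμ=1=1
q^4  k|4↦μ(k): 1:1 2:-1 4:0  a_4=0
n=7: 7·1 1·7  μ→[(-1)+1]=0
[q^10] μ(1)=1,μ(2)=-1,μ(5)=-1,μ(10)=1 ⇒ 0
n=15: 15·1 5·3 3·5 1·15  μ→[1+(-1)+(-1)+1]=0

1, 0, 0, 0, 0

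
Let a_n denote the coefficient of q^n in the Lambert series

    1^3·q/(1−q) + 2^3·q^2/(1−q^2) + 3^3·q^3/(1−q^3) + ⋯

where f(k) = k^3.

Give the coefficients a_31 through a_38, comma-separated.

d|31:{31,1}  Σf=29791+1=29792
q^32  k|32↦f(k): 32:32768 16:4096 8:512 4:64 2:8 1:1  a_32=37449
d|33:{1,3,11,33}  Σf=1+27+1331+35937=37296
q^34  k|34↦f(k): 34:39304 17:4913 2:8 1:1  a_34=44226
q^35  k|35↦f(k): 1:1 5:125 7:343 35:42875  a_35=43344
[q^36] f(1)=1,f(2)=8,f(3)=27,f(4)=64,f(6)=216,f(9)=729,f(12)=1728,f(18)=5832,f(36)=46656 ⇒ 55261
d|37:{37,1}  Σf=50653+1=50654
d|38:{1,2,19,38}  Σf=1+8+6859+54872=61740

29792, 37449, 37296, 44226, 43344, 55261, 50654, 61740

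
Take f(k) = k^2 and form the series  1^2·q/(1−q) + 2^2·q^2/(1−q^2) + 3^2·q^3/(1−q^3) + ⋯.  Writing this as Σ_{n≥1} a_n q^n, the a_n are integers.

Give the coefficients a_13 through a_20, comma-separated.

170, 250, 260, 341, 290, 455, 362, 546

d|13:{1,13}  Σf=1+169=170
[q^14] f(14)=196,f(7)=49,f(2)=4,f(1)=1 ⇒ 250
q^15  k|15↦f(k): 15:225 5:25 3:9 1:1  a_15=260
d|16:{1,2,4,8,16}  Σf=1+4+16+64+256=341
n=17: 1·17 17·1  f→[1+289]=290
[q^18] f(18)=324,f(9)=81,f(6)=36,f(3)=9,f(2)=4,f(1)=1 ⇒ 455
n=19: 19·1 1·19  f→[361+1]=362
[q^20] f(20)=400,f(10)=100,f(5)=25,f(4)=16,f(2)=4,f(1)=1 ⇒ 546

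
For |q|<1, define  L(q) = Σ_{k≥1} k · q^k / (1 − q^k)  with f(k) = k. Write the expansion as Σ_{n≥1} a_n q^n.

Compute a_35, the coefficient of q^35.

a_35 = 48

d|35:{1,5,7,35}  Σf=1+5+7+35=48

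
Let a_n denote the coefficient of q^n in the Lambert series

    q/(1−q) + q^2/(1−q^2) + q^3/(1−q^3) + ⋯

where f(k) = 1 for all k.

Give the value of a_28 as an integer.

a_28 = 6

d|28:{28,14,7,4,2,1}  Σf=1+1+1+1+1+1=6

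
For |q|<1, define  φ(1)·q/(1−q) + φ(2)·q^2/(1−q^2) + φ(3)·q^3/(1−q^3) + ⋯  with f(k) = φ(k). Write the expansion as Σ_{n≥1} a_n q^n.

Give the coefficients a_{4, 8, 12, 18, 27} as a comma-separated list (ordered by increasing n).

q^4  k|4↦φ(k): 1:1 2:1 4:2  a_4=4
d|8:{8,4,2,1}  Σφ=4+2+1+1=8
d|12:{12,6,4,3,2,1}  Σφ=4+2+2+2+1+1=12
d|18:{18,9,6,3,2,1}  Σφ=6+6+2+2+1+1=18
q^27  k|27↦φ(k): 27:18 9:6 3:2 1:1  a_27=27

4, 8, 12, 18, 27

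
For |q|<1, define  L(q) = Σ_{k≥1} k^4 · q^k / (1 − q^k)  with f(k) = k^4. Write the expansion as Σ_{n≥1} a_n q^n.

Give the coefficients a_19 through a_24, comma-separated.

n=19: 1·19 19·1  f→[1+130321]=130322
q^20  k|20↦f(k): 1:1 2:16 4:256 5:625 10:10000 20:160000  a_20=170898
[q^21] f(1)=1,f(3)=81,f(7)=2401,f(21)=194481 ⇒ 196964
[q^22] f(1)=1,f(2)=16,f(11)=14641,f(22)=234256 ⇒ 248914
[q^23] f(23)=279841,f(1)=1 ⇒ 279842
d|24:{24,12,8,6,4,3,2,1}  Σf=331776+20736+4096+1296+256+81+16+1=358258

130322, 170898, 196964, 248914, 279842, 358258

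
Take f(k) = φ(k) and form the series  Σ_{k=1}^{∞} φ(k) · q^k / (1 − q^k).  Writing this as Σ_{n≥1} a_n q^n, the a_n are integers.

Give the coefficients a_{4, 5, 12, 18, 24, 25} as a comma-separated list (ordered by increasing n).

n=4: 1·4 2·2 4·1  φ→[1+1+2]=4
n=5: 5·1 1·5  φ→[4+1]=5
[q^12] φ(1)=1,φ(2)=1,φ(3)=2,φ(4)=2,φ(6)=2,φ(12)=4 ⇒ 12
[q^18] φ(18)=6,φ(9)=6,φ(6)=2,φ(3)=2,φ(2)=1,φ(1)=1 ⇒ 18
q^24  k|24↦φ(k): 24:8 12:4 8:4 6:2 4:2 3:2 2:1 1:1  a_24=24
d|25:{25,5,1}  Σφ=20+4+1=25

4, 5, 12, 18, 24, 25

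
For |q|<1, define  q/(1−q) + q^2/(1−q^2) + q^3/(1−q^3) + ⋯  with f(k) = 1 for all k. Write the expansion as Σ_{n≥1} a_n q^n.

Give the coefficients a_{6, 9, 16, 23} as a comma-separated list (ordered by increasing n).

4, 3, 5, 2

d|6:{1,2,3,6}  Σf=1+1+1+1=4
[q^9] f(1)=1,f(3)=1,f(9)=1 ⇒ 3
n=16: 16·1 8·2 4·4 2·8 1·16  f→[1+1+1+1+1]=5
[q^23] f(23)=1,f(1)=1 ⇒ 2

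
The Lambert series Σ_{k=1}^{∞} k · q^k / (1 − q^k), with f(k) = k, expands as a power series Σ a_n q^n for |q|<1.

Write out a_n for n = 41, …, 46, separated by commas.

42, 96, 44, 84, 78, 72

n=41: 1·41 41·1  f→[1+41]=42
q^42  k|42↦f(k): 1:1 2:2 3:3 6:6 7:7 14:14 21:21 42:42  a_42=96
[q^43] f(1)=1,f(43)=43 ⇒ 44
[q^44] f(44)=44,f(22)=22,f(11)=11,f(4)=4,f(2)=2,f(1)=1 ⇒ 84
[q^45] f(1)=1,f(3)=3,f(5)=5,f(9)=9,f(15)=15,f(45)=45 ⇒ 78
[q^46] f(1)=1,f(2)=2,f(23)=23,f(46)=46 ⇒ 72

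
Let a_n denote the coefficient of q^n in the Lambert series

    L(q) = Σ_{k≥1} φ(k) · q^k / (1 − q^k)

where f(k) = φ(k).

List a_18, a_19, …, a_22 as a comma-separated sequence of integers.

q^18  k|18↦φ(k): 1:1 2:1 3:2 6:2 9:6 18:6  a_18=18
n=19: 1·19 19·1  φ→[1+18]=19
[q^20] φ(1)=1,φ(2)=1,φ(4)=2,φ(5)=4,φ(10)=4,φ(20)=8 ⇒ 20
q^21  k|21↦φ(k): 1:1 3:2 7:6 21:12  a_21=21
q^22  k|22↦φ(k): 1:1 2:1 11:10 22:10  a_22=22

18, 19, 20, 21, 22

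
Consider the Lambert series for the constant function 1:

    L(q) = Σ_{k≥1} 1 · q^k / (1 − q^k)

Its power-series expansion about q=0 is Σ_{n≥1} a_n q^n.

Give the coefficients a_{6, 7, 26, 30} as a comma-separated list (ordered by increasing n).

d|6:{6,3,2,1}  Σf=1+1+1+1=4
q^7  k|7↦f(k): 7:1 1:1  a_7=2
q^26  k|26↦f(k): 26:1 13:1 2:1 1:1  a_26=4
q^30  k|30↦f(k): 30:1 15:1 10:1 6:1 5:1 3:1 2:1 1:1  a_30=8

4, 2, 4, 8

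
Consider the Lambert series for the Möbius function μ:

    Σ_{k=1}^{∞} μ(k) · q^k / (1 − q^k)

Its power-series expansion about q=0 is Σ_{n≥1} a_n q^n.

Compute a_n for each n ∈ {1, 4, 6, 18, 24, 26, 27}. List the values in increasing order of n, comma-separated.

1, 0, 0, 0, 0, 0, 0

[q^1] μ(1)=1 ⇒ 1
q^4  k|4↦μ(k): 4:0 2:-1 1:1  a_4=0
n=6: 1·6 2·3 3·2 6·1  μ→[1+(-1)+(-1)+1]=0
d|18:{1,2,3,6,9,18}  Σμ=1+(-1)+(-1)+1+0+0=0
d|24:{1,2,3,4,6,8,12,24}  Σμ=1+(-1)+(-1)+0+1+0+0+0=0
[q^26] μ(26)=1,μ(13)=-1,μ(2)=-1,μ(1)=1 ⇒ 0
[q^27] μ(27)=0,μ(9)=0,μ(3)=-1,μ(1)=1 ⇒ 0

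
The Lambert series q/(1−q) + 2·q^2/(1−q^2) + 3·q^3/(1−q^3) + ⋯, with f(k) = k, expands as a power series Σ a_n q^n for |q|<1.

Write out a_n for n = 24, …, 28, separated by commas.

60, 31, 42, 40, 56

d|24:{24,12,8,6,4,3,2,1}  Σf=24+12+8+6+4+3+2+1=60
q^25  k|25↦f(k): 25:25 5:5 1:1  a_25=31
n=26: 1·26 2·13 13·2 26·1  f→[1+2+13+26]=42
q^27  k|27↦f(k): 1:1 3:3 9:9 27:27  a_27=40
d|28:{1,2,4,7,14,28}  Σf=1+2+4+7+14+28=56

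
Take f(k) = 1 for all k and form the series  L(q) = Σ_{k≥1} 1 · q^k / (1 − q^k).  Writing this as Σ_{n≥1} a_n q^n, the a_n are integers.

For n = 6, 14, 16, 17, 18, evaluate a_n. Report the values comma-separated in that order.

4, 4, 5, 2, 6

[q^6] f(1)=1,f(2)=1,f(3)=1,f(6)=1 ⇒ 4
[q^14] f(1)=1,f(2)=1,f(7)=1,f(14)=1 ⇒ 4
n=16: 1·16 2·8 4·4 8·2 16·1  f→[1+1+1+1+1]=5
d|17:{1,17}  Σf=1+1=2
d|18:{1,2,3,6,9,18}  Σf=1+1+1+1+1+1=6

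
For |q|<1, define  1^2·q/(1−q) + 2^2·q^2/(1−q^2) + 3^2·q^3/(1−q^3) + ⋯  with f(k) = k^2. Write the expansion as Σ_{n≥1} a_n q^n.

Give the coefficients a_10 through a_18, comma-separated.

130, 122, 210, 170, 250, 260, 341, 290, 455

[q^10] f(10)=100,f(5)=25,f(2)=4,f(1)=1 ⇒ 130
d|11:{1,11}  Σf=1+121=122
d|12:{12,6,4,3,2,1}  Σf=144+36+16+9+4+1=210
q^13  k|13↦f(k): 1:1 13:169  a_13=170
n=14: 14·1 7·2 2·7 1·14  f→[196+49+4+1]=250
q^15  k|15↦f(k): 15:225 5:25 3:9 1:1  a_15=260
d|16:{1,2,4,8,16}  Σf=1+4+16+64+256=341
[q^17] f(1)=1,f(17)=289 ⇒ 290
[q^18] f(18)=324,f(9)=81,f(6)=36,f(3)=9,f(2)=4,f(1)=1 ⇒ 455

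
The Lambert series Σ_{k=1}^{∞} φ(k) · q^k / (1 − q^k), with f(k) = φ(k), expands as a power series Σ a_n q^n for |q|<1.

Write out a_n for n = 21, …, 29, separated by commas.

n=21: 1·21 3·7 7·3 21·1  φ→[1+2+6+12]=21
n=22: 1·22 2·11 11·2 22·1  φ→[1+1+10+10]=22
d|23:{23,1}  Σφ=22+1=23
n=24: 24·1 12·2 8·3 6·4 4·6 3·8 2·12 1·24  φ→[8+4+4+2+2+2+1+1]=24
q^25  k|25↦φ(k): 1:1 5:4 25:20  a_25=25
[q^26] φ(1)=1,φ(2)=1,φ(13)=12,φ(26)=12 ⇒ 26
d|27:{27,9,3,1}  Σφ=18+6+2+1=27
[q^28] φ(1)=1,φ(2)=1,φ(4)=2,φ(7)=6,φ(14)=6,φ(28)=12 ⇒ 28
q^29  k|29↦φ(k): 29:28 1:1  a_29=29

21, 22, 23, 24, 25, 26, 27, 28, 29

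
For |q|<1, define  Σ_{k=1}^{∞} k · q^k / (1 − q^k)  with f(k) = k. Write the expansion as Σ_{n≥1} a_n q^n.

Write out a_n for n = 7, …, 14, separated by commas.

[q^7] f(1)=1,f(7)=7 ⇒ 8
q^8  k|8↦f(k): 8:8 4:4 2:2 1:1  a_8=15
d|9:{9,3,1}  Σf=9+3+1=13
n=10: 10·1 5·2 2·5 1·10  f→[10+5+2+1]=18
d|11:{1,11}  Σf=1+11=12
n=12: 12·1 6·2 4·3 3·4 2·6 1·12  f→[12+6+4+3+2+1]=28
n=13: 13·1 1·13  f→[13+1]=14
[q^14] f(1)=1,f(2)=2,f(7)=7,f(14)=14 ⇒ 24

8, 15, 13, 18, 12, 28, 14, 24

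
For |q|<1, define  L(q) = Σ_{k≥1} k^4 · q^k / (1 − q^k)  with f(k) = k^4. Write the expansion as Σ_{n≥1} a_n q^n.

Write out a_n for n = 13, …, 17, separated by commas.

d|13:{1,13}  Σf=1+28561=28562
[q^14] f(1)=1,f(2)=16,f(7)=2401,f(14)=38416 ⇒ 40834
q^15  k|15↦f(k): 1:1 3:81 5:625 15:50625  a_15=51332
n=16: 1·16 2·8 4·4 8·2 16·1  f→[1+16+256+4096+65536]=69905
d|17:{17,1}  Σf=83521+1=83522

28562, 40834, 51332, 69905, 83522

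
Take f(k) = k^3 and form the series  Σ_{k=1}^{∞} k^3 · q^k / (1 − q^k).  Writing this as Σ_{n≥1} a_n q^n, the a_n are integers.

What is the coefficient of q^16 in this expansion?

d|16:{16,8,4,2,1}  Σf=4096+512+64+8+1=4681

a_16 = 4681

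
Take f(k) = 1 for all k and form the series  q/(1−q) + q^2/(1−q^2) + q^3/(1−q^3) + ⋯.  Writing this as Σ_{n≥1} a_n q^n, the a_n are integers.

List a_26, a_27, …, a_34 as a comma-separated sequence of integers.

4, 4, 6, 2, 8, 2, 6, 4, 4

d|26:{1,2,13,26}  Σf=1+1+1+1=4
d|27:{1,3,9,27}  Σf=1+1+1+1=4
n=28: 1·28 2·14 4·7 7·4 14·2 28·1  f→[1+1+1+1+1+1]=6
d|29:{29,1}  Σf=1+1=2
q^30  k|30↦f(k): 30:1 15:1 10:1 6:1 5:1 3:1 2:1 1:1  a_30=8
[q^31] f(1)=1,f(31)=1 ⇒ 2
q^32  k|32↦f(k): 32:1 16:1 8:1 4:1 2:1 1:1  a_32=6
d|33:{33,11,3,1}  Σf=1+1+1+1=4
n=34: 1·34 2·17 17·2 34·1  f→[1+1+1+1]=4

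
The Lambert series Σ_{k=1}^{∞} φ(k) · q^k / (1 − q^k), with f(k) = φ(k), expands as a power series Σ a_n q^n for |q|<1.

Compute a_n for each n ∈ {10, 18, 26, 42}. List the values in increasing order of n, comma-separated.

d|10:{1,2,5,10}  Σφ=1+1+4+4=10
[q^18] φ(18)=6,φ(9)=6,φ(6)=2,φ(3)=2,φ(2)=1,φ(1)=1 ⇒ 18
q^26  k|26↦φ(k): 26:12 13:12 2:1 1:1  a_26=26
q^42  k|42↦φ(k): 1:1 2:1 3:2 6:2 7:6 14:6 21:12 42:12  a_42=42

10, 18, 26, 42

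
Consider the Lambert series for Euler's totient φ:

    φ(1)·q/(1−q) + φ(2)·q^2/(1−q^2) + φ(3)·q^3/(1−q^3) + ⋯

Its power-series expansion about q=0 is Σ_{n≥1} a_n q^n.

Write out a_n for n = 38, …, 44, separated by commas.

n=38: 38·1 19·2 2·19 1·38  φ→[18+18+1+1]=38
d|39:{39,13,3,1}  Σφ=24+12+2+1=39
n=40: 40·1 20·2 10·4 8·5 5·8 4·10 2·20 1·40  φ→[16+8+4+4+4+2+1+1]=40
n=41: 1·41 41·1  φ→[1+40]=41
n=42: 1·42 2·21 3·14 6·7 7·6 14·3 21·2 42·1  φ→[1+1+2+2+6+6+12+12]=42
[q^43] φ(43)=42,φ(1)=1 ⇒ 43
q^44  k|44↦φ(k): 1:1 2:1 4:2 11:10 22:10 44:20  a_44=44

38, 39, 40, 41, 42, 43, 44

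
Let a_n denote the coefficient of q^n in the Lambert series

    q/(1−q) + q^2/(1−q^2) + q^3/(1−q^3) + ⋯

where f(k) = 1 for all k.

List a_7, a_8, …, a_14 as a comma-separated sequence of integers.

n=7: 7·1 1·7  f→[1+1]=2
n=8: 1·8 2·4 4·2 8·1  f→[1+1+1+1]=4
[q^9] f(9)=1,f(3)=1,f(1)=1 ⇒ 3
n=10: 1·10 2·5 5·2 10·1  f→[1+1+1+1]=4
[q^11] f(11)=1,f(1)=1 ⇒ 2
n=12: 1·12 2·6 3·4 4·3 6·2 12·1  f→[1+1+1+1+1+1]=6
n=13: 13·1 1·13  f→[1+1]=2
[q^14] f(14)=1,f(7)=1,f(2)=1,f(1)=1 ⇒ 4

2, 4, 3, 4, 2, 6, 2, 4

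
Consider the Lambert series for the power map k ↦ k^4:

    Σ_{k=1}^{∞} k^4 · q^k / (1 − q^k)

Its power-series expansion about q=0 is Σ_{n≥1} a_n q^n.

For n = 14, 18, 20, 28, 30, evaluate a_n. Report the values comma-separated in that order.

d|14:{1,2,7,14}  Σf=1+16+2401+38416=40834
d|18:{18,9,6,3,2,1}  Σf=104976+6561+1296+81+16+1=112931
n=20: 20·1 10·2 5·4 4·5 2·10 1·20  f→[160000+10000+625+256+16+1]=170898
q^28  k|28↦f(k): 28:614656 14:38416 7:2401 4:256 2:16 1:1  a_28=655746
n=30: 30·1 15·2 10·3 6·5 5·6 3·10 2·15 1·30  f→[810000+50625+10000+1296+625+81+16+1]=872644

40834, 112931, 170898, 655746, 872644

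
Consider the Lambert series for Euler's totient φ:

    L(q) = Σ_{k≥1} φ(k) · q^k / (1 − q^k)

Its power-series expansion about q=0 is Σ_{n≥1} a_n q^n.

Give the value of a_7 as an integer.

q^7  k|7↦φ(k): 1:1 7:6  a_7=7

a_7 = 7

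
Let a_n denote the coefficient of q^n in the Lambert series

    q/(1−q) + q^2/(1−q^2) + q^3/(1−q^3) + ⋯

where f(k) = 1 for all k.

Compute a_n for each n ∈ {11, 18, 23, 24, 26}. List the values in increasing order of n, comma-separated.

2, 6, 2, 8, 4

[q^11] f(1)=1,f(11)=1 ⇒ 2
[q^18] f(1)=1,f(2)=1,f(3)=1,f(6)=1,f(9)=1,f(18)=1 ⇒ 6
d|23:{23,1}  Σf=1+1=2
[q^24] f(24)=1,f(12)=1,f(8)=1,f(6)=1,f(4)=1,f(3)=1,f(2)=1,f(1)=1 ⇒ 8
q^26  k|26↦f(k): 26:1 13:1 2:1 1:1  a_26=4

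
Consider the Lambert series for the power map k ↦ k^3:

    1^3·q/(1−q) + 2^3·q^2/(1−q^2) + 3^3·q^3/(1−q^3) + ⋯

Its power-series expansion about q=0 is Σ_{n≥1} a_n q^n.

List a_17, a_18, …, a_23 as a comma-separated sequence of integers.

n=17: 1·17 17·1  f→[1+4913]=4914
[q^18] f(1)=1,f(2)=8,f(3)=27,f(6)=216,f(9)=729,f(18)=5832 ⇒ 6813
q^19  k|19↦f(k): 19:6859 1:1  a_19=6860
d|20:{1,2,4,5,10,20}  Σf=1+8+64+125+1000+8000=9198
[q^21] f(1)=1,f(3)=27,f(7)=343,f(21)=9261 ⇒ 9632
[q^22] f(22)=10648,f(11)=1331,f(2)=8,f(1)=1 ⇒ 11988
[q^23] f(1)=1,f(23)=12167 ⇒ 12168

4914, 6813, 6860, 9198, 9632, 11988, 12168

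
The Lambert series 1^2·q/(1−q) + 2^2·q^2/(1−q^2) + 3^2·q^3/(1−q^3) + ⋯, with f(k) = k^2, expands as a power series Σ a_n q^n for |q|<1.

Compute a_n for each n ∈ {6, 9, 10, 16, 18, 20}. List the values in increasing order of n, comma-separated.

50, 91, 130, 341, 455, 546

n=6: 1·6 2·3 3·2 6·1  f→[1+4+9+36]=50
n=9: 9·1 3·3 1·9  f→[81+9+1]=91
q^10  k|10↦f(k): 1:1 2:4 5:25 10:100  a_10=130
q^16  k|16↦f(k): 1:1 2:4 4:16 8:64 16:256  a_16=341
d|18:{18,9,6,3,2,1}  Σf=324+81+36+9+4+1=455
q^20  k|20↦f(k): 1:1 2:4 4:16 5:25 10:100 20:400  a_20=546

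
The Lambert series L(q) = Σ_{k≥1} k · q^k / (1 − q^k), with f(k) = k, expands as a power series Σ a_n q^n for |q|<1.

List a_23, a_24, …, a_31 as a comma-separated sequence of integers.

24, 60, 31, 42, 40, 56, 30, 72, 32

n=23: 23·1 1·23  f→[23+1]=24
d|24:{24,12,8,6,4,3,2,1}  Σf=24+12+8+6+4+3+2+1=60
[q^25] f(1)=1,f(5)=5,f(25)=25 ⇒ 31
n=26: 26·1 13·2 2·13 1·26  f→[26+13+2+1]=42
n=27: 27·1 9·3 3·9 1·27  f→[27+9+3+1]=40
[q^28] f(28)=28,f(14)=14,f(7)=7,f(4)=4,f(2)=2,f(1)=1 ⇒ 56
n=29: 29·1 1·29  f→[29+1]=30
n=30: 30·1 15·2 10·3 6·5 5·6 3·10 2·15 1·30  f→[30+15+10+6+5+3+2+1]=72
n=31: 31·1 1·31  f→[31+1]=32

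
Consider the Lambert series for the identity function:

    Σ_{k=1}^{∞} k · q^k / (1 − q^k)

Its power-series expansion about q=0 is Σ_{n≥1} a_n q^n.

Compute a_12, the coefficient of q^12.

a_12 = 28

n=12: 12·1 6·2 4·3 3·4 2·6 1·12  f→[12+6+4+3+2+1]=28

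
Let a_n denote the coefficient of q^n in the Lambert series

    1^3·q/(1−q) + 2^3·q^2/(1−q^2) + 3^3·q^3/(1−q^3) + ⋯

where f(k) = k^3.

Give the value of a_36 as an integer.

a_36 = 55261

n=36: 36·1 18·2 12·3 9·4 6·6 4·9 3·12 2·18 1·36  f→[46656+5832+1728+729+216+64+27+8+1]=55261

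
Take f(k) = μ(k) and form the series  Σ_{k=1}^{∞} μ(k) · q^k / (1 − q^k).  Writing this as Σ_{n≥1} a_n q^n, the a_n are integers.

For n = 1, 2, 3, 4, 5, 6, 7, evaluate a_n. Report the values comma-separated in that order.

1, 0, 0, 0, 0, 0, 0

[q^1] μ(1)=1 ⇒ 1
q^2  k|2↦μ(k): 2:-1 1:1  a_2=0
[q^3] μ(3)=-1,μ(1)=1 ⇒ 0
q^4  k|4↦μ(k): 1:1 2:-1 4:0  a_4=0
d|5:{1,5}  Σμ=1+(-1)=0
q^6  k|6↦μ(k): 6:1 3:-1 2:-1 1:1  a_6=0
[q^7] μ(7)=-1,μ(1)=1 ⇒ 0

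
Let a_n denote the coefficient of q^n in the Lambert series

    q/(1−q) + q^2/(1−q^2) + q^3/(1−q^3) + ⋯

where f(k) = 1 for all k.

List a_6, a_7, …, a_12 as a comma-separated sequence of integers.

d|6:{6,3,2,1}  Σf=1+1+1+1=4
d|7:{1,7}  Σf=1+1=2
q^8  k|8↦f(k): 1:1 2:1 4:1 8:1  a_8=4
q^9  k|9↦f(k): 1:1 3:1 9:1  a_9=3
[q^10] f(10)=1,f(5)=1,f(2)=1,f(1)=1 ⇒ 4
q^11  k|11↦f(k): 11:1 1:1  a_11=2
[q^12] f(1)=1,f(2)=1,f(3)=1,f(4)=1,f(6)=1,f(12)=1 ⇒ 6

4, 2, 4, 3, 4, 2, 6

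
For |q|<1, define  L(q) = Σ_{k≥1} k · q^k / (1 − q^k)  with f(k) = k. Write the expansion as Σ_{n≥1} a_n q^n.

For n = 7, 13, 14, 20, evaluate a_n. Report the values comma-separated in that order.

8, 14, 24, 42

[q^7] f(7)=7,f(1)=1 ⇒ 8
[q^13] f(1)=1,f(13)=13 ⇒ 14
n=14: 14·1 7·2 2·7 1·14  f→[14+7+2+1]=24
[q^20] f(1)=1,f(2)=2,f(4)=4,f(5)=5,f(10)=10,f(20)=20 ⇒ 42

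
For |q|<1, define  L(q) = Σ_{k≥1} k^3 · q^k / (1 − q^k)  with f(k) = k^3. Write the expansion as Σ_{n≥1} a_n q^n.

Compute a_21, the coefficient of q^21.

a_21 = 9632

q^21  k|21↦f(k): 21:9261 7:343 3:27 1:1  a_21=9632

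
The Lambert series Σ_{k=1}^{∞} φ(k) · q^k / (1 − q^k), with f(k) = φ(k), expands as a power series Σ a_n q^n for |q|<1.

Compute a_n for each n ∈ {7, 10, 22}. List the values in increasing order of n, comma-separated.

[q^7] φ(7)=6,φ(1)=1 ⇒ 7
n=10: 1·10 2·5 5·2 10·1  φ→[1+1+4+4]=10
n=22: 1·22 2·11 11·2 22·1  φ→[1+1+10+10]=22

7, 10, 22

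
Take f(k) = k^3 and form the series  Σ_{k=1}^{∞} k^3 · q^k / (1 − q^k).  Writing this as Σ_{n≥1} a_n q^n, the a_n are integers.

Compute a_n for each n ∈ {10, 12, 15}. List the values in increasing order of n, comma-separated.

[q^10] f(1)=1,f(2)=8,f(5)=125,f(10)=1000 ⇒ 1134
[q^12] f(12)=1728,f(6)=216,f(4)=64,f(3)=27,f(2)=8,f(1)=1 ⇒ 2044
d|15:{15,5,3,1}  Σf=3375+125+27+1=3528

1134, 2044, 3528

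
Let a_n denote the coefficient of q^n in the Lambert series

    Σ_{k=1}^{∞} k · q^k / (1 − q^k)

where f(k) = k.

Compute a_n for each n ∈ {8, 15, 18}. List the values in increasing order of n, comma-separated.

15, 24, 39

q^8  k|8↦f(k): 1:1 2:2 4:4 8:8  a_8=15
q^15  k|15↦f(k): 1:1 3:3 5:5 15:15  a_15=24
d|18:{18,9,6,3,2,1}  Σf=18+9+6+3+2+1=39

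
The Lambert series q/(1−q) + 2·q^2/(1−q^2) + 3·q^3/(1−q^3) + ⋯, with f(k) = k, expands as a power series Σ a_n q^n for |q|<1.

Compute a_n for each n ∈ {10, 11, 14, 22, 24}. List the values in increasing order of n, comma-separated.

18, 12, 24, 36, 60

[q^10] f(10)=10,f(5)=5,f(2)=2,f(1)=1 ⇒ 18
q^11  k|11↦f(k): 11:11 1:1  a_11=12
q^14  k|14↦f(k): 1:1 2:2 7:7 14:14  a_14=24
n=22: 22·1 11·2 2·11 1·22  f→[22+11+2+1]=36
d|24:{1,2,3,4,6,8,12,24}  Σf=1+2+3+4+6+8+12+24=60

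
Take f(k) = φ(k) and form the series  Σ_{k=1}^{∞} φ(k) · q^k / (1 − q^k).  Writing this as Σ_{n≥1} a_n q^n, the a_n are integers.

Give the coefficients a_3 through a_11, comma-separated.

d|3:{3,1}  Σφ=2+1=3
q^4  k|4↦φ(k): 1:1 2:1 4:2  a_4=4
n=5: 1·5 5·1  φ→[1+4]=5
[q^6] φ(6)=2,φ(3)=2,φ(2)=1,φ(1)=1 ⇒ 6
n=7: 7·1 1·7  φ→[6+1]=7
n=8: 1·8 2·4 4·2 8·1  φ→[1+1+2+4]=8
q^9  k|9↦φ(k): 9:6 3:2 1:1  a_9=9
q^10  k|10↦φ(k): 1:1 2:1 5:4 10:4  a_10=10
q^11  k|11↦φ(k): 11:10 1:1  a_11=11

3, 4, 5, 6, 7, 8, 9, 10, 11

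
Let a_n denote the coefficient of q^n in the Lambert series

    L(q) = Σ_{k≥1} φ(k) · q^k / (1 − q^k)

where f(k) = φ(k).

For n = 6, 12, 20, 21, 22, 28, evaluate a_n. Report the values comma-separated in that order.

q^6  k|6↦φ(k): 1:1 2:1 3:2 6:2  a_6=6
[q^12] φ(12)=4,φ(6)=2,φ(4)=2,φ(3)=2,φ(2)=1,φ(1)=1 ⇒ 12
n=20: 20·1 10·2 5·4 4·5 2·10 1·20  φ→[8+4+4+2+1+1]=20
q^21  k|21↦φ(k): 1:1 3:2 7:6 21:12  a_21=21
n=22: 22·1 11·2 2·11 1·22  φ→[10+10+1+1]=22
d|28:{28,14,7,4,2,1}  Σφ=12+6+6+2+1+1=28

6, 12, 20, 21, 22, 28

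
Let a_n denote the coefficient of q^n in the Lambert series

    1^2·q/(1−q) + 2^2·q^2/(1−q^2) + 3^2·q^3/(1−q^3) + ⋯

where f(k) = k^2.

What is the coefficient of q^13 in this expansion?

a_13 = 170

d|13:{1,13}  Σf=1+169=170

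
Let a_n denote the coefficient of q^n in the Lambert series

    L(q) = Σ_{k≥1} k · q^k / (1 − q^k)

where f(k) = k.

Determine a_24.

[q^24] f(1)=1,f(2)=2,f(3)=3,f(4)=4,f(6)=6,f(8)=8,f(12)=12,f(24)=24 ⇒ 60

a_24 = 60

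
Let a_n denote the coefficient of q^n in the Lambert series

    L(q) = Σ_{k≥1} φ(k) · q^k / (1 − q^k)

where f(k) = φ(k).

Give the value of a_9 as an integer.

q^9  k|9↦φ(k): 9:6 3:2 1:1  a_9=9

a_9 = 9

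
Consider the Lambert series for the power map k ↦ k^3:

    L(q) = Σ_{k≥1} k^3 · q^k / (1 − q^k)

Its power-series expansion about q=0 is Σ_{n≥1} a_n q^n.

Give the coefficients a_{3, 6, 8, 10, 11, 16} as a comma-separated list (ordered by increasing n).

28, 252, 585, 1134, 1332, 4681

n=3: 3·1 1·3  f→[27+1]=28
n=6: 1·6 2·3 3·2 6·1  f→[1+8+27+216]=252
d|8:{1,2,4,8}  Σf=1+8+64+512=585
n=10: 1·10 2·5 5·2 10·1  f→[1+8+125+1000]=1134
[q^11] f(11)=1331,f(1)=1 ⇒ 1332
q^16  k|16↦f(k): 1:1 2:8 4:64 8:512 16:4096  a_16=4681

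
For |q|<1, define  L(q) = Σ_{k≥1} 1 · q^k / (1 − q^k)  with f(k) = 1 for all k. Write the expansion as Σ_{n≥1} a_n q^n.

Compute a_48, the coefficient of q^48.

a_48 = 10

[q^48] f(1)=1,f(2)=1,f(3)=1,f(4)=1,f(6)=1,f(8)=1,f(12)=1,f(16)=1,f(24)=1,f(48)=1 ⇒ 10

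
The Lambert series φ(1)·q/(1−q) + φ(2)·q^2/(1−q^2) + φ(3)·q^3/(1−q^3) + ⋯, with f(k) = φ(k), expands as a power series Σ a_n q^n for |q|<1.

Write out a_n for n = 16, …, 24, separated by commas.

n=16: 1·16 2·8 4·4 8·2 16·1  φ→[1+1+2+4+8]=16
n=17: 17·1 1·17  φ→[16+1]=17
[q^18] φ(1)=1,φ(2)=1,φ(3)=2,φ(6)=2,φ(9)=6,φ(18)=6 ⇒ 18
[q^19] φ(19)=18,φ(1)=1 ⇒ 19
q^20  k|20↦φ(k): 20:8 10:4 5:4 4:2 2:1 1:1  a_20=20
q^21  k|21↦φ(k): 1:1 3:2 7:6 21:12  a_21=21
[q^22] φ(22)=10,φ(11)=10,φ(2)=1,φ(1)=1 ⇒ 22
n=23: 1·23 23·1  φ→[1+22]=23
n=24: 1·24 2·12 3·8 4·6 6·4 8·3 12·2 24·1  φ→[1+1+2+2+2+4+4+8]=24

16, 17, 18, 19, 20, 21, 22, 23, 24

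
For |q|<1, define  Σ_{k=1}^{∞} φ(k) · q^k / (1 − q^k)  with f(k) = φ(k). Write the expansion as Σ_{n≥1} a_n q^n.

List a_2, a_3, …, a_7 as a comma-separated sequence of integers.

q^2  k|2↦φ(k): 2:1 1:1  a_2=2
q^3  k|3↦φ(k): 1:1 3:2  a_3=3
q^4  k|4↦φ(k): 1:1 2:1 4:2  a_4=4
q^5  k|5↦φ(k): 5:4 1:1  a_5=5
d|6:{6,3,2,1}  Σφ=2+2+1+1=6
q^7  k|7↦φ(k): 7:6 1:1  a_7=7

2, 3, 4, 5, 6, 7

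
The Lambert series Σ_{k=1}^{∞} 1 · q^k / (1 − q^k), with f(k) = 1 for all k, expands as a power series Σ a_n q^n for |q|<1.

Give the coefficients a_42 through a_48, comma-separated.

8, 2, 6, 6, 4, 2, 10

q^42  k|42↦f(k): 42:1 21:1 14:1 7:1 6:1 3:1 2:1 1:1  a_42=8
n=43: 1·43 43·1  f→[1+1]=2
n=44: 44·1 22·2 11·4 4·11 2·22 1·44  f→[1+1+1+1+1+1]=6
n=45: 1·45 3·15 5·9 9·5 15·3 45·1  f→[1+1+1+1+1+1]=6
[q^46] f(1)=1,f(2)=1,f(23)=1,f(46)=1 ⇒ 4
q^47  k|47↦f(k): 1:1 47:1  a_47=2
[q^48] f(1)=1,f(2)=1,f(3)=1,f(4)=1,f(6)=1,f(8)=1,f(12)=1,f(16)=1,f(24)=1,f(48)=1 ⇒ 10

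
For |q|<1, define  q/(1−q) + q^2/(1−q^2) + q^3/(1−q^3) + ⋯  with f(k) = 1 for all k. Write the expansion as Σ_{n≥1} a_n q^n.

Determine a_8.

a_8 = 4

n=8: 1·8 2·4 4·2 8·1  f→[1+1+1+1]=4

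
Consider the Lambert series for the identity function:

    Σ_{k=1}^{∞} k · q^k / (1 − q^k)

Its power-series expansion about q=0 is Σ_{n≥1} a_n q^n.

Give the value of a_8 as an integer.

a_8 = 15

d|8:{8,4,2,1}  Σf=8+4+2+1=15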